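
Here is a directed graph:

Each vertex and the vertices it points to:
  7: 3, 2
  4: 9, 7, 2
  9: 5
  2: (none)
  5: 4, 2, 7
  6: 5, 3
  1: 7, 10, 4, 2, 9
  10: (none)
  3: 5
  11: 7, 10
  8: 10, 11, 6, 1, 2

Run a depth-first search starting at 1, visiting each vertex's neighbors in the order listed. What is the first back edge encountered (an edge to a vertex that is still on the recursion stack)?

DFS from 1 (visiting each vertex's neighbors in the order listed); mark gray on enter, black on exit:
1 gray
  7 gray
    3 gray
      5 gray
        4 gray
          9 gray
            9→5: 5 is gray → back edge
First back edge: 9 → 5.

9→5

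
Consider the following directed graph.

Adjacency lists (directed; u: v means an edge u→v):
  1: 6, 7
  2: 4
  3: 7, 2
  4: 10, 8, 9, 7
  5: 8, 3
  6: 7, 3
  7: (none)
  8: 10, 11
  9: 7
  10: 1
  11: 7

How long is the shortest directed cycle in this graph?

For each vertex v, BFS finds the shortest path from v back to v.
The shortest such closed walk is 3 → 2 → 4 → 10 → 1 → 6 → 3, length 6.

6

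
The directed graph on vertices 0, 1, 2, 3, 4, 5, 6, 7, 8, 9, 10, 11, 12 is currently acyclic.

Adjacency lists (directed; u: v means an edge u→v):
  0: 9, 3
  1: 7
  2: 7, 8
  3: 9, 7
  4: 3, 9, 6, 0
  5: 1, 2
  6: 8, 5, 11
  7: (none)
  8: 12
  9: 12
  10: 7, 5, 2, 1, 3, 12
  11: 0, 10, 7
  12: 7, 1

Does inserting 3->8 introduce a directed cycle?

No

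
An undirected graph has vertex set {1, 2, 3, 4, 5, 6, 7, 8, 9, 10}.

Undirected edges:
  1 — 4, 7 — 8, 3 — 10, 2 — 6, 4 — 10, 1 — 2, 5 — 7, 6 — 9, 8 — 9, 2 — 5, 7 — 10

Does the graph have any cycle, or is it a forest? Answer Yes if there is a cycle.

DFS, tracking each vertex's parent; an edge to a visited non-parent vertex closes a cycle.
Start from 5:
visit 5 (parent –)
  visit 2 (parent 5)
    2–5: parent, skip
    visit 1 (parent 2)
      visit 4 (parent 1)
        visit 10 (parent 4)
          visit 7 (parent 10)
            7–5: 5 visited and ≠ parent → cycle
Cycle: 5 – 2 – 1 – 4 – 10 – 7 – 5.

Yes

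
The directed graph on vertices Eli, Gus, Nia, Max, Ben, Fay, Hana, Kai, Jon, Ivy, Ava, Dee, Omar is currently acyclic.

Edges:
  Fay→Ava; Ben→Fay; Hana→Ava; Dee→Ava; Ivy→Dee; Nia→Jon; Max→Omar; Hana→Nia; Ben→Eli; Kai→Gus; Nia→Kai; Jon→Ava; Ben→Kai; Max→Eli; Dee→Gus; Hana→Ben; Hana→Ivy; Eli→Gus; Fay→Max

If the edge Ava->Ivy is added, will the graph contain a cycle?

Yes

Adding Ava→Ivy creates a cycle iff Ivy can already reach Ava.
Path from Ivy: Ivy → Dee → Ava.
So Ivy → … → Ava → Ivy is a cycle.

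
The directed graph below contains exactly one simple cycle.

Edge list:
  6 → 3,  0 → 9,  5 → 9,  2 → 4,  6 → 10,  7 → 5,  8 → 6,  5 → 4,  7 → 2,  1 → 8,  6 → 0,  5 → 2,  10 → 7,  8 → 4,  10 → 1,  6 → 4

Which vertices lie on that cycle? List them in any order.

1, 6, 8, 10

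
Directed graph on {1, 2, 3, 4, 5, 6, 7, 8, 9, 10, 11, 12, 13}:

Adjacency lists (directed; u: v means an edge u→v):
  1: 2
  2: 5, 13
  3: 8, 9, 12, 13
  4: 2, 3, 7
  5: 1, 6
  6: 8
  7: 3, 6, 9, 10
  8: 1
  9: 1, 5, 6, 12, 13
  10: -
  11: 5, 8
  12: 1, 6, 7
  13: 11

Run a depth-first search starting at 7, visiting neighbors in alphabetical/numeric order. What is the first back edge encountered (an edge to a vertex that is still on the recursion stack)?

DFS from 7 (visiting neighbors in alphabetical/numeric order); mark gray on enter, black on exit:
7 gray
  3 gray
    8 gray
      1 gray
        2 gray
          5 gray
            5→1: 1 is gray → back edge
First back edge: 5 → 1.

5->1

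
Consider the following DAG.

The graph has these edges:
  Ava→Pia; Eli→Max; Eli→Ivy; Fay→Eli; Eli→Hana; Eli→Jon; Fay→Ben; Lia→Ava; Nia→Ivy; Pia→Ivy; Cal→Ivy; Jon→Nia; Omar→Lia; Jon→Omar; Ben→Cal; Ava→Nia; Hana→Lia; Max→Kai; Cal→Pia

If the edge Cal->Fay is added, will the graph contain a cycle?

Adding Cal→Fay creates a cycle iff Fay can already reach Cal.
Path from Fay: Fay → Ben → Cal.
So Fay → … → Cal → Fay is a cycle.

Yes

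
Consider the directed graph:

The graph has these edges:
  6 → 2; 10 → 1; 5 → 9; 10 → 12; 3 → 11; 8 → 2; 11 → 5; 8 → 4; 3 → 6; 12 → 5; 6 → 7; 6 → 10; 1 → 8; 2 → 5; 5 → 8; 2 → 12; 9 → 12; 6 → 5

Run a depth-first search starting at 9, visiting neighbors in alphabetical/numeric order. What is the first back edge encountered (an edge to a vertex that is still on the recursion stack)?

2→5

DFS from 9 (visiting neighbors in alphabetical/numeric order); mark gray on enter, black on exit:
9 gray
  12 gray
    5 gray
      8 gray
        2 gray
          2→5: 5 is gray → back edge
First back edge: 2 → 5.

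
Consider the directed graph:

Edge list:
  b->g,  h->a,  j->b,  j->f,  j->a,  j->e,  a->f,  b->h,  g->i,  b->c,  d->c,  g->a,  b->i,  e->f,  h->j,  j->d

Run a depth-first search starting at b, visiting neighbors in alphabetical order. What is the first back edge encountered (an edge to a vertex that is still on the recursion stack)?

DFS from b (visiting neighbors in alphabetical order); mark gray on enter, black on exit:
b gray
  c gray
  c black
  g gray
    a gray
      f gray
      f black
    a black
    i gray
    i black
  g black
  h gray
    h→a: a black — skip
    j gray
      j→a: a black — skip
      j→b: b is gray → back edge
First back edge: j → b.

j->b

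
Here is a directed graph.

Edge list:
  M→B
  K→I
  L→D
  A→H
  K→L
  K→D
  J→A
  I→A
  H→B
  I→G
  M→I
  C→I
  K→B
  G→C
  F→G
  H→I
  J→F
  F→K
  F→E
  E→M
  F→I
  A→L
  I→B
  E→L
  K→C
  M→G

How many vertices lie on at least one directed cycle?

A vertex is on a directed cycle iff it belongs to a strongly connected component of size ≥ 2 (or has a self-loop).
The vertices on cycles are {A, C, G, H, I} — 5 in total.

5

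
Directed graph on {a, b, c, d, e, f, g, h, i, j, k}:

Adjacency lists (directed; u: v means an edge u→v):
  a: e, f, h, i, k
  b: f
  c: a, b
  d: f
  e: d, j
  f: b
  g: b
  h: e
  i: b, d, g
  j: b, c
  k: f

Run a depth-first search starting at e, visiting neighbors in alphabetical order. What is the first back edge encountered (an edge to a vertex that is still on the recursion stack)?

DFS from e (visiting neighbors in alphabetical order); mark gray on enter, black on exit:
e gray
  d gray
    f gray
      b gray
        b→f: f is gray → back edge
First back edge: b → f.

b→f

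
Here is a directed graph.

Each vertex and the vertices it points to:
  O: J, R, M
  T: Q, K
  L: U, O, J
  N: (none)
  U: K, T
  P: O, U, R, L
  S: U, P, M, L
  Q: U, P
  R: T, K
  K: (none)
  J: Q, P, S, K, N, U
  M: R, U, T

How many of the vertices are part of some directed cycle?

10

A vertex is on a directed cycle iff it belongs to a strongly connected component of size ≥ 2 (or has a self-loop).
The vertices on cycles are {J, L, M, O, P, Q, R, S, T, U} — 10 in total.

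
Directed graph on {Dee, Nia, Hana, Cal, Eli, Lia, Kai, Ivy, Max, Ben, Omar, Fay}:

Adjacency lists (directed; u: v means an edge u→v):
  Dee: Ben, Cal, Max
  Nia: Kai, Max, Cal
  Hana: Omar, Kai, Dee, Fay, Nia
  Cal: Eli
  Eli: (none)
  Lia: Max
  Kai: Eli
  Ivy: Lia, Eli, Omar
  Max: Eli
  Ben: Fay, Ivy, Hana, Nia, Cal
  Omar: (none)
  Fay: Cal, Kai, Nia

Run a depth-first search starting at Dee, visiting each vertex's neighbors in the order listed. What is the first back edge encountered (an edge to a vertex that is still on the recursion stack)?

Hana->Dee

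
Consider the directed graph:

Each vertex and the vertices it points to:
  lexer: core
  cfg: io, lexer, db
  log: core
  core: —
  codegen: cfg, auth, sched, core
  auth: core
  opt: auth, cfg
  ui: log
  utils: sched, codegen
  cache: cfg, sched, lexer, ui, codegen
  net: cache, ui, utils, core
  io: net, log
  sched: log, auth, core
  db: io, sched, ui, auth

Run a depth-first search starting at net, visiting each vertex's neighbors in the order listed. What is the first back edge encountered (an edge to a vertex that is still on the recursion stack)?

DFS from net (visiting each vertex's neighbors in the order listed); mark gray on enter, black on exit:
net gray
  cache gray
    cfg gray
      io gray
        io→net: net is gray → back edge
First back edge: io → net.

io->net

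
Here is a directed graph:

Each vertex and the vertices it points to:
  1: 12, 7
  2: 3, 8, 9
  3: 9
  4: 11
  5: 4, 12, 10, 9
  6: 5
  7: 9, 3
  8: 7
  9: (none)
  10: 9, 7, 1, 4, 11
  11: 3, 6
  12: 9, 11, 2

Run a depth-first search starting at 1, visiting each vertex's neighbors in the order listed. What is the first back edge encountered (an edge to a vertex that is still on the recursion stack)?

DFS from 1 (visiting each vertex's neighbors in the order listed); mark gray on enter, black on exit:
1 gray
  12 gray
    9 gray
    9 black
    11 gray
      3 gray
        3→9: 9 black — skip
      3 black
      6 gray
        5 gray
          4 gray
            4→11: 11 is gray → back edge
First back edge: 4 → 11.

4->11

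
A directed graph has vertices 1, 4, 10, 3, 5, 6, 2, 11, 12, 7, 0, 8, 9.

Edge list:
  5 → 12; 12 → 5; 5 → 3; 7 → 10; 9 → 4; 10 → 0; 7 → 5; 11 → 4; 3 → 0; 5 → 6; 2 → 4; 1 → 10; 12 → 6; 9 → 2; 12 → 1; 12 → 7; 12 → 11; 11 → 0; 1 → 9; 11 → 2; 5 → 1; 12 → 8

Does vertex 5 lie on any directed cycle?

Yes

5 is on a cycle iff 5 can reach itself via ≥1 edge.
5 → 12 → 5 — yes.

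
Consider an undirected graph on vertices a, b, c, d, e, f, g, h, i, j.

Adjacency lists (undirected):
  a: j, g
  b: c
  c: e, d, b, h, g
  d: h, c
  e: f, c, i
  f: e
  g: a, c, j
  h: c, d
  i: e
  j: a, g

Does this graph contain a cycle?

DFS, tracking each vertex's parent; an edge to a visited non-parent vertex closes a cycle.
Start from h:
visit h (parent –)
  visit c (parent h)
    visit e (parent c)
      visit f (parent e)
        f–e: parent, skip
      e–c: parent, skip
      visit i (parent e)
        i–e: parent, skip
    visit d (parent c)
      d–h: h visited and ≠ parent → cycle
Cycle: h – c – d – h.

Yes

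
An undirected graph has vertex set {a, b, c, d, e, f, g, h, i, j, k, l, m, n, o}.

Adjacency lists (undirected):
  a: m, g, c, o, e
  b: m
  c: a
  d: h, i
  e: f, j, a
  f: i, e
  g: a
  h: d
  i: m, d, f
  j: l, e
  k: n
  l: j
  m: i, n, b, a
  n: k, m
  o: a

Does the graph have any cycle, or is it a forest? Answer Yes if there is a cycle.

DFS, tracking each vertex's parent; an edge to a visited non-parent vertex closes a cycle.
Start from j:
visit j (parent –)
  visit l (parent j)
    l–j: parent, skip
  visit e (parent j)
    visit f (parent e)
      visit i (parent f)
        visit m (parent i)
          m–i: parent, skip
          visit n (parent m)
            visit k (parent n)
              k–n: parent, skip
            n–m: parent, skip
          visit b (parent m)
            b–m: parent, skip
          visit a (parent m)
            a–m: parent, skip
            visit g (parent a)
              g–a: parent, skip
            visit c (parent a)
              c–a: parent, skip
            visit o (parent a)
              o–a: parent, skip
            a–e: e visited and ≠ parent → cycle
Cycle: e – f – i – m – a – e.

Yes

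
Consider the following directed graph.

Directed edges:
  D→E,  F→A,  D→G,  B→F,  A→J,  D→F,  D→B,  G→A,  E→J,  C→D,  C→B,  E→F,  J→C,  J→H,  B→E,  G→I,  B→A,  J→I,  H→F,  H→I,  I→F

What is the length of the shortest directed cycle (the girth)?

4

For each vertex v, BFS finds the shortest path from v back to v.
The shortest such closed walk is J → H → F → A → J, length 4.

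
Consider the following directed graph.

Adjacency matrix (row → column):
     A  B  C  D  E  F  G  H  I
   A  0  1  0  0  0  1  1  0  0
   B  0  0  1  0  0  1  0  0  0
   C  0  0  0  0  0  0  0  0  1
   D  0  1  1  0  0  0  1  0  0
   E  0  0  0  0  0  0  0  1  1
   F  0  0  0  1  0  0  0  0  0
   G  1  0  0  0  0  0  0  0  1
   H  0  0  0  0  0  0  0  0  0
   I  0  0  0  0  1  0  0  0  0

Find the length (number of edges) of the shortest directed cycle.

2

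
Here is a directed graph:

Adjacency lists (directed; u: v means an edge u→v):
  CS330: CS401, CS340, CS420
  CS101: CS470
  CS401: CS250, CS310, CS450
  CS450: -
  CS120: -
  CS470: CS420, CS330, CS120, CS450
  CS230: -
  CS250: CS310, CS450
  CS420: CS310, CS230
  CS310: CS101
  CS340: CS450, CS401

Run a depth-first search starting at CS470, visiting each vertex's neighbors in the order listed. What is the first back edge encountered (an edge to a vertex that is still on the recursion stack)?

CS101→CS470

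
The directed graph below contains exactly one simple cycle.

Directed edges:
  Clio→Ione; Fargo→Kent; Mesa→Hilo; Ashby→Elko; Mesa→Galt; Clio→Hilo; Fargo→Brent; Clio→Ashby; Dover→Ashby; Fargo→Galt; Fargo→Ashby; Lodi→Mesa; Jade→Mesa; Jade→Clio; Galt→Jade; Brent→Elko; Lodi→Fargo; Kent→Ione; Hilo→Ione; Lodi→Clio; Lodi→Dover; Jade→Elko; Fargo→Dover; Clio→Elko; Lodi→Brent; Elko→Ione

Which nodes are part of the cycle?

Galt, Jade, Mesa

DFS with gray/black marking from Mesa:
Mesa gray
  Hilo gray
    Ione gray
    Ione black
  Hilo black
  Galt gray
    Jade gray
      Elko gray
        Elko→Ione: Ione black — skip
      Elko black
      Clio gray
        Clio→Hilo: Hilo black — skip
        Clio→Ione: Ione black — skip
        Clio→Elko: Elko black — skip
        Ashby gray
          Ashby→Elko: Elko black — skip
        Ashby black
      Clio black
      Jade→Mesa: Mesa is gray → back edge
Back edge closes the cycle Mesa → Galt → Jade → Mesa; its vertices are {Galt, Jade, Mesa}.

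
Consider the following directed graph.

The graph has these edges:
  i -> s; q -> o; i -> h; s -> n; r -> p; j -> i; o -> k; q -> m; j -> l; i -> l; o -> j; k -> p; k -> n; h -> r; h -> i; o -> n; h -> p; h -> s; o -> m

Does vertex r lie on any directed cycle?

No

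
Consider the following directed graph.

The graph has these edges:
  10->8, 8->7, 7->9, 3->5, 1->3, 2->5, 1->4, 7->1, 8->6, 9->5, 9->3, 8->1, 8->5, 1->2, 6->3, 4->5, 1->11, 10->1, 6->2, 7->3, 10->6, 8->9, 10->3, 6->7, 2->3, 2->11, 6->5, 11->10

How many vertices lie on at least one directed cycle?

7

A vertex is on a directed cycle iff it belongs to a strongly connected component of size ≥ 2 (or has a self-loop).
The vertices on cycles are {1, 2, 6, 7, 8, 10, 11} — 7 in total.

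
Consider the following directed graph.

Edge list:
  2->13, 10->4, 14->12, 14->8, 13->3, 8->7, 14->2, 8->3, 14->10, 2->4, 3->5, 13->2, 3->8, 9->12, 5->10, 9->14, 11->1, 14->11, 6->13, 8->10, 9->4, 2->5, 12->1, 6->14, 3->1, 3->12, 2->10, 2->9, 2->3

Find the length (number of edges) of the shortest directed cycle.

For each vertex v, BFS finds the shortest path from v back to v.
The shortest such closed walk is 13 → 2 → 13, length 2.

2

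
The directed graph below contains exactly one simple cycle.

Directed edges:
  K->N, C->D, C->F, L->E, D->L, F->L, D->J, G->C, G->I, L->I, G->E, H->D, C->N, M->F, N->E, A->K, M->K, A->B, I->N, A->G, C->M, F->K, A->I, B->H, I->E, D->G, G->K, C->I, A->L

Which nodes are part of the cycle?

DFS with gray/black marking from G:
G gray
  K gray
    N gray
      E gray
      E black
    N black
  K black
  G→E: E black — skip
  I gray
    I→N: N black — skip
    I→E: E black — skip
  I black
  C gray
    C→N: N black — skip
    C→I: I black — skip
    D gray
      L gray
        L→I: I black — skip
        L→E: E black — skip
      L black
      J gray
      J black
      D→G: G is gray → back edge
Back edge closes the cycle G → C → D → G; its vertices are {C, D, G}.

C, D, G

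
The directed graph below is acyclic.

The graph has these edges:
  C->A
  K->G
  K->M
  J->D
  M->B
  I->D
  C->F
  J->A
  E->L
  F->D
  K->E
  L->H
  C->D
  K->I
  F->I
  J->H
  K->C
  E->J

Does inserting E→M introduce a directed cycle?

No

Adding E→M creates a cycle iff M can already reach E.
Explore from M: no path reaches E. The graph stays acyclic.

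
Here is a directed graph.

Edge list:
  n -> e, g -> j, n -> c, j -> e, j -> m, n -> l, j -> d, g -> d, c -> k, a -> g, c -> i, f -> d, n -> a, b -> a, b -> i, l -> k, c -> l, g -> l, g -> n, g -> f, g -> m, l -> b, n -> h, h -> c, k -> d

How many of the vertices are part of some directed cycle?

A vertex is on a directed cycle iff it belongs to a strongly connected component of size ≥ 2 (or has a self-loop).
The vertices on cycles are {a, b, c, g, h, l, n} — 7 in total.

7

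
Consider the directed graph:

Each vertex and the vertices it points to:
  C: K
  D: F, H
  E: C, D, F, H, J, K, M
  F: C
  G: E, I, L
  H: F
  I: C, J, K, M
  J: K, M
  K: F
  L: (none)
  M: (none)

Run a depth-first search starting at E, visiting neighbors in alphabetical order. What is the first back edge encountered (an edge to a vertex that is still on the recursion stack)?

DFS from E (visiting neighbors in alphabetical order); mark gray on enter, black on exit:
E gray
  C gray
    K gray
      F gray
        F→C: C is gray → back edge
First back edge: F → C.

F->C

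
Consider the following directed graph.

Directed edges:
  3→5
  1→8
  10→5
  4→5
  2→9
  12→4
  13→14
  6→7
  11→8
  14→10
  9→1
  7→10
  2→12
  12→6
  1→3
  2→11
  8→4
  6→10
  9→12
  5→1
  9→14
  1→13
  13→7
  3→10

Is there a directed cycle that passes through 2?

No

2 lies on a cycle iff there is a path from 2 back to itself.
Exploring from 2, it never reaches itself; equivalently, its strongly connected component is a singleton.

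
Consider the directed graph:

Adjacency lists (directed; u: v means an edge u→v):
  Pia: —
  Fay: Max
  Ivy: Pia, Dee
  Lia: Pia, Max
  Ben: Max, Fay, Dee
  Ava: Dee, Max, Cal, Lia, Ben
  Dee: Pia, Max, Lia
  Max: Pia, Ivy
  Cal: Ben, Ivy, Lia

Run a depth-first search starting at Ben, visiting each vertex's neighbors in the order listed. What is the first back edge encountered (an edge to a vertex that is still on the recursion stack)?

Dee->Max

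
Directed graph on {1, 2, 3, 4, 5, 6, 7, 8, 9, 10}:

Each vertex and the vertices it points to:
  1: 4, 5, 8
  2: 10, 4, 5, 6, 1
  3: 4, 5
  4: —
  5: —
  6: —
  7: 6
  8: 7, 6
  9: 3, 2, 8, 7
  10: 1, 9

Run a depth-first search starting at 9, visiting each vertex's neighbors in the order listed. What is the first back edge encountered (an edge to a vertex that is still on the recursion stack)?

DFS from 9 (visiting each vertex's neighbors in the order listed); mark gray on enter, black on exit:
9 gray
  3 gray
    4 gray
    4 black
    5 gray
    5 black
  3 black
  2 gray
    10 gray
      1 gray
        1→4: 4 black — skip
        1→5: 5 black — skip
        8 gray
          7 gray
            6 gray
            6 black
          7 black
          8→6: 6 black — skip
        8 black
      1 black
      10→9: 9 is gray → back edge
First back edge: 10 → 9.

10→9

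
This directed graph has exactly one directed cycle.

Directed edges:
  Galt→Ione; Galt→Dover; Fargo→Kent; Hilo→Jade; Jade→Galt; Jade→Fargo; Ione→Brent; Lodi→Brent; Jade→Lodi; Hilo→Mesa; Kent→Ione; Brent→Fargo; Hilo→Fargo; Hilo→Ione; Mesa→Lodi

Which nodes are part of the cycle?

DFS with gray/black marking from Fargo:
Fargo gray
  Kent gray
    Ione gray
      Brent gray
        Brent→Fargo: Fargo is gray → back edge
Back edge closes the cycle Fargo → Kent → Ione → Brent → Fargo; its vertices are {Ione, Kent, Brent, Fargo}.

Ione, Kent, Brent, Fargo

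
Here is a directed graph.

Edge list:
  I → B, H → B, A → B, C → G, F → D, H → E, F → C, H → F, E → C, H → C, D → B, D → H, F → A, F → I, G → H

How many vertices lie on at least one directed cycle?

6

A vertex is on a directed cycle iff it belongs to a strongly connected component of size ≥ 2 (or has a self-loop).
The vertices on cycles are {C, D, E, F, G, H} — 6 in total.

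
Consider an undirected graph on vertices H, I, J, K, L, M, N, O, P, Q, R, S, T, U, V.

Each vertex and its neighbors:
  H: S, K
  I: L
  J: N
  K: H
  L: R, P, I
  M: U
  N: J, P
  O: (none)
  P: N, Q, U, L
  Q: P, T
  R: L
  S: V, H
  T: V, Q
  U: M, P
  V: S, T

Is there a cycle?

DFS, tracking each vertex's parent; an edge to a visited non-parent vertex closes a cycle.
Start from I:
visit I (parent –)
  visit L (parent I)
    visit R (parent L)
      R–L: parent, skip
    visit P (parent L)
      visit N (parent P)
        visit J (parent N)
          J–N: parent, skip
        N–P: parent, skip
      visit Q (parent P)
        Q–P: parent, skip
        visit T (parent Q)
          visit V (parent T)
            visit S (parent V)
              S–V: parent, skip
              visit H (parent S)
                H–S: parent, skip
                visit K (parent H)
                  K–H: parent, skip
            V–T: parent, skip
          T–Q: parent, skip
      visit U (parent P)
        visit M (parent U)
          M–U: parent, skip
        U–P: parent, skip
      P–L: parent, skip
    L–I: parent, skip
visit O (parent –)
No non-parent visited neighbor found — the graph is a forest.

No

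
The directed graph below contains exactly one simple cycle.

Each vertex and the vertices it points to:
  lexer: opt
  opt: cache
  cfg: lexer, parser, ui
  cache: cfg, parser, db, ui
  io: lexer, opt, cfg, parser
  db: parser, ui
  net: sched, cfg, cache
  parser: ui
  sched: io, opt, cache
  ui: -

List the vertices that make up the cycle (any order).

cfg, opt, cache, lexer

DFS with gray/black marking from lexer:
lexer gray
  opt gray
    cache gray
      cfg gray
        cfg→lexer: lexer is gray → back edge
Back edge closes the cycle lexer → opt → cache → cfg → lexer; its vertices are {cfg, opt, cache, lexer}.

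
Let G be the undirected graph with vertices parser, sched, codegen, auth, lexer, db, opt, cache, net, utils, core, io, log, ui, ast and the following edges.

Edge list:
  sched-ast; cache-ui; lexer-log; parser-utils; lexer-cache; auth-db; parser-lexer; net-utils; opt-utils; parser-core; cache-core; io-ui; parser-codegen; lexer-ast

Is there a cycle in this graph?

Yes

DFS, tracking each vertex's parent; an edge to a visited non-parent vertex closes a cycle.
Start from utils:
visit utils (parent –)
  visit opt (parent utils)
    opt–utils: parent, skip
  visit net (parent utils)
    net–utils: parent, skip
  visit parser (parent utils)
    visit codegen (parent parser)
      codegen–parser: parent, skip
    visit core (parent parser)
      visit cache (parent core)
        visit ui (parent cache)
          ui–cache: parent, skip
          visit io (parent ui)
            io–ui: parent, skip
        cache–core: parent, skip
        visit lexer (parent cache)
          lexer–cache: parent, skip
          visit ast (parent lexer)
            ast–lexer: parent, skip
            visit sched (parent ast)
              sched–ast: parent, skip
          visit log (parent lexer)
            log–lexer: parent, skip
          lexer–parser: parser visited and ≠ parent → cycle
Cycle: parser – core – cache – lexer – parser.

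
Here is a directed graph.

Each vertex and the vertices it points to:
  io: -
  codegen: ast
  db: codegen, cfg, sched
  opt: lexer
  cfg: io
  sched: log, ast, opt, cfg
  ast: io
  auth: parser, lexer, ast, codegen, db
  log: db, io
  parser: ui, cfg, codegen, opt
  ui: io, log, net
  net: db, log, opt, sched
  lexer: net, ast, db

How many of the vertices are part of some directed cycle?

6

A vertex is on a directed cycle iff it belongs to a strongly connected component of size ≥ 2 (or has a self-loop).
The vertices on cycles are {db, log, net, opt, lexer, sched} — 6 in total.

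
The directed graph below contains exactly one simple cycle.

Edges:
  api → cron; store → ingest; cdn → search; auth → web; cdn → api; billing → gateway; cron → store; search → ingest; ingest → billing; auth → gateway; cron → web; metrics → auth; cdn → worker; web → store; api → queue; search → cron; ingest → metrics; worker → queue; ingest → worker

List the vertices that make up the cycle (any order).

web, auth, store, ingest, metrics

DFS with gray/black marking from ingest:
ingest gray
  billing gray
    gateway gray
    gateway black
  billing black
  worker gray
    queue gray
    queue black
  worker black
  metrics gray
    auth gray
      web gray
        store gray
          store→ingest: ingest is gray → back edge
Back edge closes the cycle ingest → metrics → auth → web → store → ingest; its vertices are {web, auth, store, ingest, metrics}.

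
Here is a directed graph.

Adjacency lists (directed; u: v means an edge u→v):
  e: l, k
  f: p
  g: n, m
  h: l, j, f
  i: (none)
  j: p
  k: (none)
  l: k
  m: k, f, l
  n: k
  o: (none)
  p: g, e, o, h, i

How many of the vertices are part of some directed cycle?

A vertex is on a directed cycle iff it belongs to a strongly connected component of size ≥ 2 (or has a self-loop).
The vertices on cycles are {f, g, h, j, m, p} — 6 in total.

6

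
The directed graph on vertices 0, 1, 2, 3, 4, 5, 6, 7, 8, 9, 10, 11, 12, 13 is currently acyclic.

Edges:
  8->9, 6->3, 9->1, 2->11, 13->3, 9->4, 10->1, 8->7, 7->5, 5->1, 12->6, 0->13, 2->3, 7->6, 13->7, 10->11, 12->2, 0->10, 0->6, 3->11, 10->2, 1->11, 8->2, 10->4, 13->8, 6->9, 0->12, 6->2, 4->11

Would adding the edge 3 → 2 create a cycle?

Adding 3→2 creates a cycle iff 2 can already reach 3.
Path from 2: 2 → 3.
So 2 → … → 3 → 2 is a cycle.

Yes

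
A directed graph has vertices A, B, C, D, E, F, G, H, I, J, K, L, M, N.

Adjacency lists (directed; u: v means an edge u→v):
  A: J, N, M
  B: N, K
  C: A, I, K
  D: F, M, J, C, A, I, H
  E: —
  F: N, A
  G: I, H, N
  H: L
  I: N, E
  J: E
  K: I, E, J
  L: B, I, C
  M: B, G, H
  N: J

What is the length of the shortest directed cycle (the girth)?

For each vertex v, BFS finds the shortest path from v back to v.
The shortest such closed walk is M → H → L → C → A → M, length 5.

5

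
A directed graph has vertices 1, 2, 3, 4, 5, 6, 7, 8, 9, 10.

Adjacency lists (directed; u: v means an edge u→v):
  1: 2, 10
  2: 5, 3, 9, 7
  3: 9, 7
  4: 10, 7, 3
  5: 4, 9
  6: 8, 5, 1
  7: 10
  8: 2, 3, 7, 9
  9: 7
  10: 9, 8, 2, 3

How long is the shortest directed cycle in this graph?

For each vertex v, BFS finds the shortest path from v back to v.
The shortest such closed walk is 10 → 9 → 7 → 10, length 3.

3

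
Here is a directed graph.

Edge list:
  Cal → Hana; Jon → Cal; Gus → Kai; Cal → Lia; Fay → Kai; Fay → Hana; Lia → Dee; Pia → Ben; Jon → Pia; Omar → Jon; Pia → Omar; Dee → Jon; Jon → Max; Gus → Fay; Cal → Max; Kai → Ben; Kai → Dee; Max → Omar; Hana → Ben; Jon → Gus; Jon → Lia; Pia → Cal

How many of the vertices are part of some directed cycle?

10

A vertex is on a directed cycle iff it belongs to a strongly connected component of size ≥ 2 (or has a self-loop).
The vertices on cycles are {Cal, Dee, Fay, Gus, Jon, Kai, Lia, Max, Pia, Omar} — 10 in total.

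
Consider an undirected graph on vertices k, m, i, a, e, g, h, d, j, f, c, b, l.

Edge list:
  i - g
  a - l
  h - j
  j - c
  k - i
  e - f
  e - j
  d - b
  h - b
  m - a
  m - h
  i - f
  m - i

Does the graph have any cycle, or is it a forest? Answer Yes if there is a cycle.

Yes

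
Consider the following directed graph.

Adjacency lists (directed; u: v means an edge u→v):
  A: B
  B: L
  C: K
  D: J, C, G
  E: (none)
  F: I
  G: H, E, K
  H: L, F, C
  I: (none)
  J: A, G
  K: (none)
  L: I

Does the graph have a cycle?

DFS with white/gray/black marking, starting from G:
G gray
  H gray
    L gray
      I gray
      I black
    L black
    F gray
      F→I: I black — skip
    F black
    C gray
      K gray
      K black
    C black
  H black
  E gray
  E black
  G→K: K black — skip
G black
A gray
  B gray
    B→L: L black — skip
  B black
A black
D gray
  J gray
    J→A: A black — skip
    J→G: G black — skip
  J black
  D→C: C black — skip
  D→G: G black — skip
D black
Every edge goes to a white or black vertex — no back edge, so the graph is acyclic.

No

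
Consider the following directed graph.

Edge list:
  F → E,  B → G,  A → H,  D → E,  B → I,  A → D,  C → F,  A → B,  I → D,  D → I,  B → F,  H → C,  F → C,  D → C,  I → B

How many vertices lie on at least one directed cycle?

5

A vertex is on a directed cycle iff it belongs to a strongly connected component of size ≥ 2 (or has a self-loop).
The vertices on cycles are {B, C, D, F, I} — 5 in total.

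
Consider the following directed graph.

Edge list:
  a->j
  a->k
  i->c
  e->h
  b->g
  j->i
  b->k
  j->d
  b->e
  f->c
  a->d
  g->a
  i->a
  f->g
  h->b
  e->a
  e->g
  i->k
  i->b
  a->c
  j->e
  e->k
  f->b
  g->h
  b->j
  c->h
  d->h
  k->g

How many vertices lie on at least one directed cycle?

A vertex is on a directed cycle iff it belongs to a strongly connected component of size ≥ 2 (or has a self-loop).
The vertices on cycles are {a, b, c, d, e, g, h, i, j, k} — 10 in total.

10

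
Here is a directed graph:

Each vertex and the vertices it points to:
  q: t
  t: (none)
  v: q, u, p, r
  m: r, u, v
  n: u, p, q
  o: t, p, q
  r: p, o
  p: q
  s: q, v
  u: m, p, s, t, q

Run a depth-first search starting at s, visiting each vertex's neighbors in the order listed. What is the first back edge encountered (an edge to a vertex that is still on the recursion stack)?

m->u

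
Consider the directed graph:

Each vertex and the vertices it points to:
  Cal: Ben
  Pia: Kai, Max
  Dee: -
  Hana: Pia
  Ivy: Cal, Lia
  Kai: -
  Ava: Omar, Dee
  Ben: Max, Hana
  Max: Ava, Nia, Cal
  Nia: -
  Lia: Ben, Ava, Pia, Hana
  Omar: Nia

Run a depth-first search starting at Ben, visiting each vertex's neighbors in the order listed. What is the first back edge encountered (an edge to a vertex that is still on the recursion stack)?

DFS from Ben (visiting each vertex's neighbors in the order listed); mark gray on enter, black on exit:
Ben gray
  Max gray
    Ava gray
      Omar gray
        Nia gray
        Nia black
      Omar black
      Dee gray
      Dee black
    Ava black
    Max→Nia: Nia black — skip
    Cal gray
      Cal→Ben: Ben is gray → back edge
First back edge: Cal → Ben.

Cal->Ben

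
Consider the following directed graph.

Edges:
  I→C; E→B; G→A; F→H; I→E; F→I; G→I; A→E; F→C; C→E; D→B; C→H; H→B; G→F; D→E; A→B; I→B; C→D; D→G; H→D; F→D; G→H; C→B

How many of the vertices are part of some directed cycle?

6

A vertex is on a directed cycle iff it belongs to a strongly connected component of size ≥ 2 (or has a self-loop).
The vertices on cycles are {C, D, F, G, H, I} — 6 in total.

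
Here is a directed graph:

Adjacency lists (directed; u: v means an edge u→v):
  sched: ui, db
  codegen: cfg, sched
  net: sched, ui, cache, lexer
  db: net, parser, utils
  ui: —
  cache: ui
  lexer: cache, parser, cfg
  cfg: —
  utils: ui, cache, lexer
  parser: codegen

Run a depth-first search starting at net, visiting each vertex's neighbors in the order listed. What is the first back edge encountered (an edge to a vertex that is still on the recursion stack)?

db->net

DFS from net (visiting each vertex's neighbors in the order listed); mark gray on enter, black on exit:
net gray
  sched gray
    ui gray
    ui black
    db gray
      db→net: net is gray → back edge
First back edge: db → net.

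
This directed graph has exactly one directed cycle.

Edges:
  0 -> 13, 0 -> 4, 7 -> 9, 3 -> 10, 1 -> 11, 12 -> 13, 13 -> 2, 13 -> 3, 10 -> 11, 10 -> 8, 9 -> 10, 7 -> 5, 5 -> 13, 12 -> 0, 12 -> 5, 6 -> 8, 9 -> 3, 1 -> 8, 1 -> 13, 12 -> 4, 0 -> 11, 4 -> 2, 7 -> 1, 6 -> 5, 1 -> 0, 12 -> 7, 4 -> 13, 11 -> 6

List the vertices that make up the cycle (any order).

DFS with gray/black marking from 10:
10 gray
  8 gray
  8 black
  11 gray
    6 gray
      5 gray
        13 gray
          3 gray
            3→10: 10 is gray → back edge
Back edge closes the cycle 10 → 11 → 6 → 5 → 13 → 3 → 10; its vertices are {3, 5, 6, 10, 11, 13}.

3, 5, 6, 10, 11, 13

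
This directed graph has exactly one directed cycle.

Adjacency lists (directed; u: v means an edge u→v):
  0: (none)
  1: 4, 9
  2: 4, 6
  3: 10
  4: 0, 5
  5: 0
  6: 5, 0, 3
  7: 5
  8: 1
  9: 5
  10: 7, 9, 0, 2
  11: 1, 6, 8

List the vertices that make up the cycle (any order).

DFS with gray/black marking from 6:
6 gray
  5 gray
    0 gray
    0 black
  5 black
  6→0: 0 black — skip
  3 gray
    10 gray
      7 gray
        7→5: 5 black — skip
      7 black
      9 gray
        9→5: 5 black — skip
      9 black
      10→0: 0 black — skip
      2 gray
        4 gray
          4→0: 0 black — skip
          4→5: 5 black — skip
        4 black
        2→6: 6 is gray → back edge
Back edge closes the cycle 6 → 3 → 10 → 2 → 6; its vertices are {2, 3, 6, 10}.

2, 3, 6, 10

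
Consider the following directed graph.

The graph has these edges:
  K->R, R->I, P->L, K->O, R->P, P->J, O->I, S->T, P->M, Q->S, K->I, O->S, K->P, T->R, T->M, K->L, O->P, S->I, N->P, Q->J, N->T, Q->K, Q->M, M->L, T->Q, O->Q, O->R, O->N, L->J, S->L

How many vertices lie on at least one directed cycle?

6

A vertex is on a directed cycle iff it belongs to a strongly connected component of size ≥ 2 (or has a self-loop).
The vertices on cycles are {K, N, O, Q, S, T} — 6 in total.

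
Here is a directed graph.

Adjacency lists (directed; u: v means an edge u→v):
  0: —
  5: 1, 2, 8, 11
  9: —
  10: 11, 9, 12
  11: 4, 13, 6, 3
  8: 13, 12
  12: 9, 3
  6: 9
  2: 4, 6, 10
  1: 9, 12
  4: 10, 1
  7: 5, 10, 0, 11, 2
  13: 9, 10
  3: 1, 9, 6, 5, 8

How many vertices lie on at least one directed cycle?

10

A vertex is on a directed cycle iff it belongs to a strongly connected component of size ≥ 2 (or has a self-loop).
The vertices on cycles are {1, 2, 3, 4, 5, 8, 10, 11, 12, 13} — 10 in total.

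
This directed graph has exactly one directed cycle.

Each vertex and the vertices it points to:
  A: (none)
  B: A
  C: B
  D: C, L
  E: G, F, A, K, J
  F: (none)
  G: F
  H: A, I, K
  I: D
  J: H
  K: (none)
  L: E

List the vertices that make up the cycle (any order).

DFS with gray/black marking from D:
D gray
  C gray
    B gray
      A gray
      A black
    B black
  C black
  L gray
    E gray
      G gray
        F gray
        F black
      G black
      E→F: F black — skip
      E→A: A black — skip
      K gray
      K black
      J gray
        H gray
          H→A: A black — skip
          I gray
            I→D: D is gray → back edge
Back edge closes the cycle D → L → E → J → H → I → D; its vertices are {D, E, H, I, J, L}.

D, E, H, I, J, L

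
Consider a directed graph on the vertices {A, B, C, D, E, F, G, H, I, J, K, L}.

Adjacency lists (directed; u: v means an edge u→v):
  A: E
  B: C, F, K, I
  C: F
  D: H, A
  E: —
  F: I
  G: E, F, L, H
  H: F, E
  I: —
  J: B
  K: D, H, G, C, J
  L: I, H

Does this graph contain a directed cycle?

Yes

DFS with white/gray/black marking, starting from D:
D gray
  H gray
    F gray
      I gray
      I black
    F black
    E gray
    E black
  H black
  A gray
    A→E: E black — skip
  A black
D black
B gray
  C gray
    C→F: F black — skip
  C black
  B→F: F black — skip
  K gray
    K→D: D black — skip
    K→H: H black — skip
    G gray
      G→E: E black — skip
      G→F: F black — skip
      L gray
        L→I: I black — skip
        L→H: H black — skip
      L black
      G→H: H black — skip
    G black
    K→C: C black — skip
    J gray
      J→B: B is gray → back edge
Back edge found, so a cycle exists: B → K → J → B.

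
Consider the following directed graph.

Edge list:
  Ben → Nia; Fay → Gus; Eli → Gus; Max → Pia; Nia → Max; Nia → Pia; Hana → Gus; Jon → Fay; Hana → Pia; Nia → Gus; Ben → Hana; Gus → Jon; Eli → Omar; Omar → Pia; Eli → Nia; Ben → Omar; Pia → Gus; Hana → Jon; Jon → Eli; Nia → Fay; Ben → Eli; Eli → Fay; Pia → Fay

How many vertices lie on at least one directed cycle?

8

A vertex is on a directed cycle iff it belongs to a strongly connected component of size ≥ 2 (or has a self-loop).
The vertices on cycles are {Eli, Fay, Gus, Jon, Max, Nia, Pia, Omar} — 8 in total.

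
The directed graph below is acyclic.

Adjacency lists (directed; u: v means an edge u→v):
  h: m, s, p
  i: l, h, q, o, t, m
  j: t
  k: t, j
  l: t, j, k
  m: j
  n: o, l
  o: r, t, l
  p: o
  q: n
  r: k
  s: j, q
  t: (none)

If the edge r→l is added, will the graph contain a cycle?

No

Adding r→l creates a cycle iff l can already reach r.
Explore from l: no path reaches r. The graph stays acyclic.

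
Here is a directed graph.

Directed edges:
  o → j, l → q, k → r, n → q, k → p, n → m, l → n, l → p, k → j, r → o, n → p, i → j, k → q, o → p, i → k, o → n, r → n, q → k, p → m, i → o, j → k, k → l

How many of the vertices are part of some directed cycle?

A vertex is on a directed cycle iff it belongs to a strongly connected component of size ≥ 2 (or has a self-loop).
The vertices on cycles are {j, k, l, n, o, q, r} — 7 in total.

7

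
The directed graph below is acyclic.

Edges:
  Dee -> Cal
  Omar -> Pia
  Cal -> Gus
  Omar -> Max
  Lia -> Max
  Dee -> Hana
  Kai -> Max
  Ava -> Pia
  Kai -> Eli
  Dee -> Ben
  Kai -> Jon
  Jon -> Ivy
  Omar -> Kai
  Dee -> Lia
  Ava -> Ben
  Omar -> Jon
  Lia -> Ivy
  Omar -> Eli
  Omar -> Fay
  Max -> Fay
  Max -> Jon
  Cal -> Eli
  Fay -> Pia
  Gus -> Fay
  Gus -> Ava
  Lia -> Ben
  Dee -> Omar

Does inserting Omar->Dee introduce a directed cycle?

Yes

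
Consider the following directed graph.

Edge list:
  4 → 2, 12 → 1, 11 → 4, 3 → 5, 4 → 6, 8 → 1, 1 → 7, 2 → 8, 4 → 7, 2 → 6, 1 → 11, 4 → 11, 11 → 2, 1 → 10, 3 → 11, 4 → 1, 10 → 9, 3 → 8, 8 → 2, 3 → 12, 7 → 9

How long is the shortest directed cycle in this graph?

For each vertex v, BFS finds the shortest path from v back to v.
The shortest such closed walk is 11 → 4 → 11, length 2.

2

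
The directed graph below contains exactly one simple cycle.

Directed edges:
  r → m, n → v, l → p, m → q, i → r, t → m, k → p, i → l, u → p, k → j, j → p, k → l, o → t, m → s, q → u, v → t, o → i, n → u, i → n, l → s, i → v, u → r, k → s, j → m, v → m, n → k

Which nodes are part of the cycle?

m, q, r, u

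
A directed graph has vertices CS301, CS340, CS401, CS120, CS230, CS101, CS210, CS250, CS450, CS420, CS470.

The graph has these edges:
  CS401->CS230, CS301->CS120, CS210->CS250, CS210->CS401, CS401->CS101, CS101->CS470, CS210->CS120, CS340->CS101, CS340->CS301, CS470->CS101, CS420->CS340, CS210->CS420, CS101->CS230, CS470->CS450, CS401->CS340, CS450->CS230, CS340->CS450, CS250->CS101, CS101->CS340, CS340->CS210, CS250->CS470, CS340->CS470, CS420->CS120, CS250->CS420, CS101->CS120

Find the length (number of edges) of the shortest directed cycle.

2

For each vertex v, BFS finds the shortest path from v back to v.
The shortest such closed walk is CS340 → CS101 → CS340, length 2.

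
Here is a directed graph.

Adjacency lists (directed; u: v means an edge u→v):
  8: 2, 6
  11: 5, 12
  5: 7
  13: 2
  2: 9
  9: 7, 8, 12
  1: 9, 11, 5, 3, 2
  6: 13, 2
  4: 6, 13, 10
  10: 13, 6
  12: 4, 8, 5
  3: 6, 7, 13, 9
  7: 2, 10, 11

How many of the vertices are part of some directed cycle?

11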